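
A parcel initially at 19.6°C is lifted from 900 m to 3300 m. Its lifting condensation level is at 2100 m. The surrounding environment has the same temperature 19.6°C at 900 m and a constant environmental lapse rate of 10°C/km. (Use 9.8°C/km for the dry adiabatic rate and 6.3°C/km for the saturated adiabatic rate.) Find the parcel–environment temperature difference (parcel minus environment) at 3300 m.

+4.68°C (parcel warmer than environment)

Parcel:
  900–2100 m, dry: Δz = 1.2 km ⇒ ΔT = -11.76°C; T = 7.84°C
  2100–3300 m, saturated: Δz = 1.2 km ⇒ ΔT = -7.56°C; T = 0.28°C
Environment:
  900–3300 m, environment: Δz = 2.4 km ⇒ ΔT = -24°C; T = -4.4°C
T_parcel − T_env = 0.28 − (-4.4) = +4.68°C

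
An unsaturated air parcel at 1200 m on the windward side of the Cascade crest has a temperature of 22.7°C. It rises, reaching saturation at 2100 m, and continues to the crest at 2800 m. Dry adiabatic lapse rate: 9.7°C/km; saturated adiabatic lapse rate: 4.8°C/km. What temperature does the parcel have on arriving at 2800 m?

1200–2100 m, dry: Δz = 0.9 km ⇒ ΔT = -8.73°C; T = 13.97°C
2100–2800 m, saturated: Δz = 0.7 km ⇒ ΔT = -3.36°C; T = 10.61°C

10.61°C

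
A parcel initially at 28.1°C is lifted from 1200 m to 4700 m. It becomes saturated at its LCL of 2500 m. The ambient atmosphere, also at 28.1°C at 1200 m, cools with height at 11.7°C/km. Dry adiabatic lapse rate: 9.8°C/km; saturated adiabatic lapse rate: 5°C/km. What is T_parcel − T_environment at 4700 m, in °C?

Parcel:
  Dry to 2500 m: -9.8 × 1.3 km = -12.74°C, so T = 15.36°C.
  Saturated to 4700 m: -5 × 2.2 km = -11°C, so T = 4.36°C.
Environment:
  Environment to 4700 m: -11.7 × 3.5 km = -40.95°C, so T = -12.85°C.
T_parcel − T_env = 4.36 − (-12.85) = +17.21°C

+17.21°C (parcel warmer than environment)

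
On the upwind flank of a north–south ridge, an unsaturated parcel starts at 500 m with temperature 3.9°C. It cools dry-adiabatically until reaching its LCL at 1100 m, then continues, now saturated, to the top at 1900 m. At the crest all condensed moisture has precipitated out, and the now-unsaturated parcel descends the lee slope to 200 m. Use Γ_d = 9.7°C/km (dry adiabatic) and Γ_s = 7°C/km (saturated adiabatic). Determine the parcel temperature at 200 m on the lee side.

Dry to 1100 m: -9.7 × 0.6 km = -5.82°C, so T = -1.92°C.
Saturated to 1900 m: -7 × 0.8 km = -5.6°C, so T = -7.52°C.
Dry descent to 200 m: +9.7 × 1.7 km = +16.49°C, so T = 8.97°C.

8.97°C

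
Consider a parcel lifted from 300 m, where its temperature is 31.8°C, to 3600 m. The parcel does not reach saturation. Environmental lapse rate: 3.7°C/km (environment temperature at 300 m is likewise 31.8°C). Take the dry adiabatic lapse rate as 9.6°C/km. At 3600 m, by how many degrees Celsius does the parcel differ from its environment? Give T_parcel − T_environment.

Parcel:
  Dry to 3600 m: -9.6 × 3.3 km = -31.68°C, so T = 0.12°C.
Environment:
  Environment to 3600 m: -3.7 × 3.3 km = -12.21°C, so T = 19.59°C.
T_parcel − T_env = 0.12 − 19.59 = -19.47°C

-19.47°C (parcel cooler than environment)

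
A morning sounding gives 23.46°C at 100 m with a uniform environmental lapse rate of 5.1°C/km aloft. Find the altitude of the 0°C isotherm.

4700 m

Height above start = (23.46 − 0) / 5.1 = 4.6 km
Altitude = 100 m + 4600 m = 4700 m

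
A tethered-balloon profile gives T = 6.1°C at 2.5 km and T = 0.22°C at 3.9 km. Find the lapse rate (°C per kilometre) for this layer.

Γ = −ΔT/Δz = (6.1 − 0.22) / (3900 − 2500) m
  = 5.88°C / 1.4 km = 4.2°C/km

4.2°C/km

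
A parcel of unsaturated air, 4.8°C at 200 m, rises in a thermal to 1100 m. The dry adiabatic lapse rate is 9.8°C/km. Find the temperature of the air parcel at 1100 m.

200–1100 m, dry adiabatic: Δz = 0.9 km ⇒ ΔT = -8.82°C; T = -4.02°C

-4.02°C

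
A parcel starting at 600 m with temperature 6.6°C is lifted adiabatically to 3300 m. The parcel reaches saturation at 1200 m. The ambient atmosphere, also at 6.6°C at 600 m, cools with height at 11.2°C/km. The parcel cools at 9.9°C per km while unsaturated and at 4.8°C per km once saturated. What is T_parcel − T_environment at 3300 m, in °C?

+14.22°C (parcel warmer than environment)

Parcel:
  600–1200 m, dry: Δz = 0.6 km ⇒ ΔT = -5.94°C; T = 0.66°C
  1200–3300 m, saturated: Δz = 2.1 km ⇒ ΔT = -10.08°C; T = -9.42°C
Environment:
  600–3300 m, environment: Δz = 2.7 km ⇒ ΔT = -30.24°C; T = -23.64°C
T_parcel − T_env = -9.42 − (-23.64) = +14.22°C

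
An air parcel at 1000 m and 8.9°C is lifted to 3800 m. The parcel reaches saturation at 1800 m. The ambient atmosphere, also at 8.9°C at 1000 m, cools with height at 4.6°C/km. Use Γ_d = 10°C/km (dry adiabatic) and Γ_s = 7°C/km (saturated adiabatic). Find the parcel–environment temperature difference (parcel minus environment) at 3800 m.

-9.12°C (parcel cooler than environment)

Parcel:
  1000 → 1800 m (dry, 10°C/km): ΔT = -10 × 0.8 = -8°C → T = 0.9°C
  1800 → 3800 m (saturated, 7°C/km): ΔT = -7 × 2 = -14°C → T = -13.1°C
Environment:
  1000 → 3800 m (environment, 4.6°C/km): ΔT = -4.6 × 2.8 = -12.88°C → T = -3.98°C
T_parcel − T_env = -13.1 − (-3.98) = -9.12°C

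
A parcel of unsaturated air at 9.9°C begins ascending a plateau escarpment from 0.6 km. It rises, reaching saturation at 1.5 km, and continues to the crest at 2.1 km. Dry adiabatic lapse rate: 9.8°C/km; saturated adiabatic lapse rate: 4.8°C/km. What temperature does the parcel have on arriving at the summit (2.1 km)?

-1.8°C

Dry to 1500 m: -9.8 × 0.9 km = -8.82°C, so T = 1.08°C.
Saturated to 2100 m: -4.8 × 0.6 km = -2.88°C, so T = -1.8°C.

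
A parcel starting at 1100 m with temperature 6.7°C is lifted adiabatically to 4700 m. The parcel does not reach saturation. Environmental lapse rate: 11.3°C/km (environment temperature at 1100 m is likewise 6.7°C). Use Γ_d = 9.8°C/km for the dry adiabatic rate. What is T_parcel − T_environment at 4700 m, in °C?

Parcel:
  1100–4700 m, dry: Δz = 3.6 km ⇒ ΔT = -35.28°C; T = -28.58°C
Environment:
  1100–4700 m, environment: Δz = 3.6 km ⇒ ΔT = -40.68°C; T = -33.98°C
T_parcel − T_env = -28.58 − (-33.98) = +5.4°C

+5.4°C (parcel warmer than environment)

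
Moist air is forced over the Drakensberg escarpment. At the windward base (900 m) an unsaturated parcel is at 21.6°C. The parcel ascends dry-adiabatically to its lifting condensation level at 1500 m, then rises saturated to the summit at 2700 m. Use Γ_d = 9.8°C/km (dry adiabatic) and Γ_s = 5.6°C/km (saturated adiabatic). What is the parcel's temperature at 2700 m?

9°C

Dry to 1500 m: -9.8 × 0.6 km = -5.88°C, so T = 15.72°C.
Saturated to 2700 m: -5.6 × 1.2 km = -6.72°C, so T = 9°C.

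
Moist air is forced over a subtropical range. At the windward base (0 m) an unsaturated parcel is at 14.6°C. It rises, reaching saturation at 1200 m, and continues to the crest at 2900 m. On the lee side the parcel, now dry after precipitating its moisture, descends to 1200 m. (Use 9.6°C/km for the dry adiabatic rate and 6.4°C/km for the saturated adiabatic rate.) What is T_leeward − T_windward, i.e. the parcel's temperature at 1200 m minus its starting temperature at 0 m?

Dry to 1200 m: -9.6 × 1.2 km = -11.52°C, so T = 3.08°C.
Saturated to 2900 m: -6.4 × 1.7 km = -10.88°C, so T = -7.8°C.
Dry descent to 1200 m: +9.6 × 1.7 km = +16.32°C, so T = 8.52°C.
Net change vs windward start: 8.52 − 14.6 = -6.08°C

-6.08°C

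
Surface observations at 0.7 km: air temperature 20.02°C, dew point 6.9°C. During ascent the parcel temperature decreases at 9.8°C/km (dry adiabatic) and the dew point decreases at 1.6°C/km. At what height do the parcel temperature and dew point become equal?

T and T_d converge at 9.8 − 1.6 = 8.2°C per km
Height above start = (20.02 − 6.9) / 8.2 = 1.6 km
LCL altitude = 700 m + 1600 m = 2300 m

2.3 km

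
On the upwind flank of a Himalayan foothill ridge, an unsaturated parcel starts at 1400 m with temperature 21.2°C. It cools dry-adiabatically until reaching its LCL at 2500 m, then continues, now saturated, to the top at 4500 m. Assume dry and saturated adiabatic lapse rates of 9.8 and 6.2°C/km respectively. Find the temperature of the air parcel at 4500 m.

-1.98°C

1400 → 2500 m (dry, 9.8°C/km): ΔT = -9.8 × 1.1 = -10.78°C → T = 10.42°C
2500 → 4500 m (saturated, 6.2°C/km): ΔT = -6.2 × 2 = -12.4°C → T = -1.98°C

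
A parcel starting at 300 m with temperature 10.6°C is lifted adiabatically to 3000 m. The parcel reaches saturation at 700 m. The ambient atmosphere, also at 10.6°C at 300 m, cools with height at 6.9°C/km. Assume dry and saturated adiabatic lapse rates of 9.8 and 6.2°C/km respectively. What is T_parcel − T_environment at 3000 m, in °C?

Parcel:
  From 300 m to 700 m (dry): cools by 9.8 × 0.4 = 3.92°C, giving 6.68°C.
  From 700 m to 3000 m (saturated): cools by 6.2 × 2.3 = 14.26°C, giving -7.58°C.
Environment:
  From 300 m to 3000 m (environment): cools by 6.9 × 2.7 = 18.63°C, giving -8.03°C.
T_parcel − T_env = -7.58 − (-8.03) = +0.45°C

+0.45°C (parcel warmer than environment)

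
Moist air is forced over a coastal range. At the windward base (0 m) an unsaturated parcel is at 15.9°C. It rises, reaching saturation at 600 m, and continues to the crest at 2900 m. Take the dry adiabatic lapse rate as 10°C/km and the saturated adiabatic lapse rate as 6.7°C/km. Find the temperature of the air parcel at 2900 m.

-5.51°C

Dry to 600 m: -10 × 0.6 km = -6°C, so T = 9.9°C.
Saturated to 2900 m: -6.7 × 2.3 km = -15.41°C, so T = -5.51°C.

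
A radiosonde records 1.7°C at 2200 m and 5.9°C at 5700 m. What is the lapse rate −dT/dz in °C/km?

Γ = −ΔT/Δz = (1.7 − 5.9) / (5700 − 2200) m
  = -4.2°C / 3.5 km = -1.2°C/km

-1.2°C/km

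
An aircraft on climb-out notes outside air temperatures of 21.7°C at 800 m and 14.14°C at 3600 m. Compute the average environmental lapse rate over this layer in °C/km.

2.7°C/km

Γ = −ΔT/Δz = (21.7 − 14.14) / (3600 − 800) m
  = 7.56°C / 2.8 km = 2.7°C/km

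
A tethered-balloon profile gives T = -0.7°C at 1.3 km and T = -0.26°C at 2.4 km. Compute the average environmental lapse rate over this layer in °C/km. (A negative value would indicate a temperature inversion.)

-0.4°C/km

Γ = −ΔT/Δz = (-0.7 − (-0.26)) / (2400 − 1300) m
  = -0.44°C / 1.1 km = -0.4°C/km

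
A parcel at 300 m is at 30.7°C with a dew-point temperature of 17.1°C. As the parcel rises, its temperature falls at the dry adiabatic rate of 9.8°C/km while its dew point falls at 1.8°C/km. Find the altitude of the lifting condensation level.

2000 m

T and T_d converge at 9.8 − 1.8 = 8°C per km
Height above start = (30.7 − 17.1) / 8 = 1.7 km
LCL altitude = 300 m + 1700 m = 2000 m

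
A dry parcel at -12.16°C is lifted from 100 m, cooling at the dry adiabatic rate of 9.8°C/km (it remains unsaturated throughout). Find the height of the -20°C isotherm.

900 m

Height above start = (-12.16 − (-20)) / 9.8 = 0.8 km
Altitude = 100 m + 800 m = 900 m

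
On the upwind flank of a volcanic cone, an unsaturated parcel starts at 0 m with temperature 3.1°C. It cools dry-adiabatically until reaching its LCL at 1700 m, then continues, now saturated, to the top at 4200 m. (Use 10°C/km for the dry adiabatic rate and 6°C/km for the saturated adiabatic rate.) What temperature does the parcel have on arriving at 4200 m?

-28.9°C

0–1700 m, dry: Δz = 1.7 km ⇒ ΔT = -17°C; T = -13.9°C
1700–4200 m, saturated: Δz = 2.5 km ⇒ ΔT = -15°C; T = -28.9°C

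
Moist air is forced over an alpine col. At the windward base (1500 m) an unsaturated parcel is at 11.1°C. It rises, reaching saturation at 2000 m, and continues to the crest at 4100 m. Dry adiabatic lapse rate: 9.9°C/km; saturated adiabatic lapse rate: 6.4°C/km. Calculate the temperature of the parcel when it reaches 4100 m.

-7.29°C

1500 → 2000 m (dry, 9.9°C/km): ΔT = -9.9 × 0.5 = -4.95°C → T = 6.15°C
2000 → 4100 m (saturated, 6.4°C/km): ΔT = -6.4 × 2.1 = -13.44°C → T = -7.29°C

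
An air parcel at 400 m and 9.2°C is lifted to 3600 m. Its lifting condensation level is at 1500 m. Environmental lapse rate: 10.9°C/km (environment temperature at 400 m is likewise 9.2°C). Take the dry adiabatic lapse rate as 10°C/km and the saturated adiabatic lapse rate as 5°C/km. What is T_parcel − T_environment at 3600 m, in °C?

Parcel:
  From 400 m to 1500 m (dry): cools by 10 × 1.1 = 11°C, giving -1.8°C.
  From 1500 m to 3600 m (saturated): cools by 5 × 2.1 = 10.5°C, giving -12.3°C.
Environment:
  From 400 m to 3600 m (environment): cools by 10.9 × 3.2 = 34.88°C, giving -25.68°C.
T_parcel − T_env = -12.3 − (-25.68) = +13.38°C

+13.38°C (parcel warmer than environment)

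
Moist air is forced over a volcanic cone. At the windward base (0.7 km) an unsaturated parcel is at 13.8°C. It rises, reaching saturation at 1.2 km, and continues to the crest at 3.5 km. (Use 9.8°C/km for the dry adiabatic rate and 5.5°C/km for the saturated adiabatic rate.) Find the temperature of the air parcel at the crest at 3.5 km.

700 → 1200 m (dry, 9.8°C/km): ΔT = -9.8 × 0.5 = -4.9°C → T = 8.9°C
1200 → 3500 m (saturated, 5.5°C/km): ΔT = -5.5 × 2.3 = -12.65°C → T = -3.75°C

-3.75°C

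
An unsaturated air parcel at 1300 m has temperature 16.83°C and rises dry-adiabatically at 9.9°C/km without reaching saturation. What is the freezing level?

Height above start = (16.83 − 0) / 9.9 = 1.7 km
Altitude = 1300 m + 1700 m = 3000 m

3000 m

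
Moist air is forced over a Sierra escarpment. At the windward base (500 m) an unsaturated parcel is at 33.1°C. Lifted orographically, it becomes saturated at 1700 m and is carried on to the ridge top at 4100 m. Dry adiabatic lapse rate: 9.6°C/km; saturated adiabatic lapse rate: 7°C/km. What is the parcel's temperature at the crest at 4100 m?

From 500 m to 1700 m (dry): cools by 9.6 × 1.2 = 11.52°C, giving 21.58°C.
From 1700 m to 4100 m (saturated): cools by 7 × 2.4 = 16.8°C, giving 4.78°C.

4.78°C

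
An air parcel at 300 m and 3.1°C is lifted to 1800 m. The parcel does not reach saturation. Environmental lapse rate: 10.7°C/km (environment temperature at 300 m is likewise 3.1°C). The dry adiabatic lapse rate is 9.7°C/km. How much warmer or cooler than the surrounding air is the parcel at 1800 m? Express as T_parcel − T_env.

+1.5°C (parcel warmer than environment)

Parcel:
  From 300 m to 1800 m (dry): cools by 9.7 × 1.5 = 14.55°C, giving -11.45°C.
Environment:
  From 300 m to 1800 m (environment): cools by 10.7 × 1.5 = 16.05°C, giving -12.95°C.
T_parcel − T_env = -11.45 − (-12.95) = +1.5°C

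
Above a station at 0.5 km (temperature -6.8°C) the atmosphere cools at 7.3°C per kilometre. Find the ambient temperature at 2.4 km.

500–2400 m, environmental: Δz = 1.9 km ⇒ ΔT = -13.87°C; T = -20.67°C

-20.67°C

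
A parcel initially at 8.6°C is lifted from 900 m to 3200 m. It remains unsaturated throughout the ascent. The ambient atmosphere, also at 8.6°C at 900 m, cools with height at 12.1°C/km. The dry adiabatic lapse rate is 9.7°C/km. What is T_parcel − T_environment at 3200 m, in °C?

Parcel:
  Dry to 3200 m: -9.7 × 2.3 km = -22.31°C, so T = -13.71°C.
Environment:
  Environment to 3200 m: -12.1 × 2.3 km = -27.83°C, so T = -19.23°C.
T_parcel − T_env = -13.71 − (-19.23) = +5.52°C

+5.52°C (parcel warmer than environment)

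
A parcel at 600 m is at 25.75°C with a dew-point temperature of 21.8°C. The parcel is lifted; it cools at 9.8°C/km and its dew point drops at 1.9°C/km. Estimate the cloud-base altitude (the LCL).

T and T_d converge at 9.8 − 1.9 = 7.9°C per km
Height above start = (25.75 − 21.8) / 7.9 = 0.5 km
LCL altitude = 600 m + 500 m = 1100 m

1100 m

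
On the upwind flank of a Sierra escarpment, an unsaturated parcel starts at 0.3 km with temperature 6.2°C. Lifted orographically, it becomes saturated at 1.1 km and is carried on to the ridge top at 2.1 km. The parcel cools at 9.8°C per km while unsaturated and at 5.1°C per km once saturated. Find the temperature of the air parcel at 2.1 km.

-6.74°C

300–1100 m, dry: Δz = 0.8 km ⇒ ΔT = -7.84°C; T = -1.64°C
1100–2100 m, saturated: Δz = 1 km ⇒ ΔT = -5.1°C; T = -6.74°C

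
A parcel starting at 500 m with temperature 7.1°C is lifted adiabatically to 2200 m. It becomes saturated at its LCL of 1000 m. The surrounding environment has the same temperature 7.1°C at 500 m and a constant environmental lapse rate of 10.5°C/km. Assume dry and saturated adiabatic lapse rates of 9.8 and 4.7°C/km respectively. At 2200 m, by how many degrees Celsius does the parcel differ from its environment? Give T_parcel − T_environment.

Parcel:
  Dry to 1000 m: -9.8 × 0.5 km = -4.9°C, so T = 2.2°C.
  Saturated to 2200 m: -4.7 × 1.2 km = -5.64°C, so T = -3.44°C.
Environment:
  Environment to 2200 m: -10.5 × 1.7 km = -17.85°C, so T = -10.75°C.
T_parcel − T_env = -3.44 − (-10.75) = +7.31°C

+7.31°C (parcel warmer than environment)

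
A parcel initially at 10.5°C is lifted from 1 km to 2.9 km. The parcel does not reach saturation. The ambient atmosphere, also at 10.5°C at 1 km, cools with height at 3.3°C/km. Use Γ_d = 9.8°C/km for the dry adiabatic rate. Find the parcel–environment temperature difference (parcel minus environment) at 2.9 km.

Parcel:
  1000–2900 m, dry: Δz = 1.9 km ⇒ ΔT = -18.62°C; T = -8.12°C
Environment:
  1000–2900 m, environment: Δz = 1.9 km ⇒ ΔT = -6.27°C; T = 4.23°C
T_parcel − T_env = -8.12 − 4.23 = -12.35°C

-12.35°C (parcel cooler than environment)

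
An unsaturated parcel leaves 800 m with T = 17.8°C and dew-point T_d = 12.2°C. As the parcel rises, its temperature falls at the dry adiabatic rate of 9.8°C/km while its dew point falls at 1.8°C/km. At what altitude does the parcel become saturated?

T and T_d converge at 9.8 − 1.8 = 8°C per km
Height above start = (17.8 − 12.2) / 8 = 0.7 km
LCL altitude = 800 m + 700 m = 1500 m

1500 m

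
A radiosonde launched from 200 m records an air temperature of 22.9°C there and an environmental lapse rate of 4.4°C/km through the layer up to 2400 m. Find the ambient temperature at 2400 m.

13.22°C

From 200 m to 2400 m (environmental): cools by 4.4 × 2.2 = 9.68°C, giving 13.22°C.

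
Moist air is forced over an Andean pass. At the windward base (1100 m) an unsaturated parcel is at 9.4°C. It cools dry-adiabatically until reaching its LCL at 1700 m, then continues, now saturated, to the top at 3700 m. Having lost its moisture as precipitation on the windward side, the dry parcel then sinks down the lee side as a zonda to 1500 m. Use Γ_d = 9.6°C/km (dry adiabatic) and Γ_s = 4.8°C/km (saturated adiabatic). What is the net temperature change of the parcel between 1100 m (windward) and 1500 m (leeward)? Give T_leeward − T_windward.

+5.76°C

1100 → 1700 m (dry, 9.6°C/km): ΔT = -9.6 × 0.6 = -5.76°C → T = 3.64°C
1700 → 3700 m (saturated, 4.8°C/km): ΔT = -4.8 × 2 = -9.6°C → T = -5.96°C
3700 → 1500 m (dry descent, 9.6°C/km): ΔT = +9.6 × 2.2 = +21.12°C → T = 15.16°C
Net change vs windward start: 15.16 − 9.4 = +5.76°C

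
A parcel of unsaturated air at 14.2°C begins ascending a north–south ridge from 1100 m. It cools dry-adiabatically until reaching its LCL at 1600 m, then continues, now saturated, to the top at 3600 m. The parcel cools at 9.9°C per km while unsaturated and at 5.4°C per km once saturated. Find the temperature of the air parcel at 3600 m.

-1.55°C

1100 → 1600 m (dry, 9.9°C/km): ΔT = -9.9 × 0.5 = -4.95°C → T = 9.25°C
1600 → 3600 m (saturated, 5.4°C/km): ΔT = -5.4 × 2 = -10.8°C → T = -1.55°C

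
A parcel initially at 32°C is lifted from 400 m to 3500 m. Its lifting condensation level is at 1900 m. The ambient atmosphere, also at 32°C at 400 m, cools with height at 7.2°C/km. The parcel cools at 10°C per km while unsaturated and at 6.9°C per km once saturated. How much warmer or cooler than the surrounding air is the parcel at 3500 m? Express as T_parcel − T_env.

Parcel:
  400–1900 m, dry: Δz = 1.5 km ⇒ ΔT = -15°C; T = 17°C
  1900–3500 m, saturated: Δz = 1.6 km ⇒ ΔT = -11.04°C; T = 5.96°C
Environment:
  400–3500 m, environment: Δz = 3.1 km ⇒ ΔT = -22.32°C; T = 9.68°C
T_parcel − T_env = 5.96 − 9.68 = -3.72°C

-3.72°C (parcel cooler than environment)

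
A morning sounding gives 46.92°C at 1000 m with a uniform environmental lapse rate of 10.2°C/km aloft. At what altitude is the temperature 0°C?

5600 m

Height above start = (46.92 − 0) / 10.2 = 4.6 km
Altitude = 1000 m + 4600 m = 5600 m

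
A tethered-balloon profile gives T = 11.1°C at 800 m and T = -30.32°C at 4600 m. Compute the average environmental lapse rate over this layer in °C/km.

10.9°C/km

Γ = −ΔT/Δz = (11.1 − (-30.32)) / (4600 − 800) m
  = 41.42°C / 3.8 km = 10.9°C/km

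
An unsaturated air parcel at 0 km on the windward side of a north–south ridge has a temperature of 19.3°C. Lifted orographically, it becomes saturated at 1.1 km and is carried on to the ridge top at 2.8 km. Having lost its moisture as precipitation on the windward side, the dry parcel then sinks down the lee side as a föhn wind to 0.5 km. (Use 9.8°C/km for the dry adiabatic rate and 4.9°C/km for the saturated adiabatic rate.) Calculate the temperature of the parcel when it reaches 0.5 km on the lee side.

22.73°C

From 0 m to 1100 m (dry): cools by 9.8 × 1.1 = 10.78°C, giving 8.52°C.
From 1100 m to 2800 m (saturated): cools by 4.9 × 1.7 = 8.33°C, giving 0.19°C.
From 2800 m to 500 m (dry descent): warms by 9.8 × 2.3 = 22.54°C, giving 22.73°C.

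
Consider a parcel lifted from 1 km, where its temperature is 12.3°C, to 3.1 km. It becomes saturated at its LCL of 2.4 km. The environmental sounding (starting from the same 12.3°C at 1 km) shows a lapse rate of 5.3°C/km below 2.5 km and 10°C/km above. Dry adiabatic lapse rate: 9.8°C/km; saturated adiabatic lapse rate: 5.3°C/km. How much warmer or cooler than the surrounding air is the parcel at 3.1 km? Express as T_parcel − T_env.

-3.48°C (parcel cooler than environment)

Parcel:
  1000–2400 m, dry: Δz = 1.4 km ⇒ ΔT = -13.72°C; T = -1.42°C
  2400–3100 m, saturated: Δz = 0.7 km ⇒ ΔT = -3.71°C; T = -5.13°C
Environment:
  1000–2500 m, environment, lower layer: Δz = 1.5 km ⇒ ΔT = -7.95°C; T = 4.35°C
  2500–3100 m, environment, upper layer: Δz = 0.6 km ⇒ ΔT = -6°C; T = -1.65°C
T_parcel − T_env = -5.13 − (-1.65) = -3.48°C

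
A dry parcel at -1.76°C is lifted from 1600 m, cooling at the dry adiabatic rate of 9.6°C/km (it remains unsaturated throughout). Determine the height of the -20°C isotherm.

3500 m

Height above start = (-1.76 − (-20)) / 9.6 = 1.9 km
Altitude = 1600 m + 1900 m = 3500 m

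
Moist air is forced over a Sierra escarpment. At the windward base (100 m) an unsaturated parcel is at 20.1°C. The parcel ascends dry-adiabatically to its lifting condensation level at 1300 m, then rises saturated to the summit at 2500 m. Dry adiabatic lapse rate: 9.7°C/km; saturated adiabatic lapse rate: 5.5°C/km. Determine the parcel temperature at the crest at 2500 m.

Dry to 1300 m: -9.7 × 1.2 km = -11.64°C, so T = 8.46°C.
Saturated to 2500 m: -5.5 × 1.2 km = -6.6°C, so T = 1.86°C.

1.86°C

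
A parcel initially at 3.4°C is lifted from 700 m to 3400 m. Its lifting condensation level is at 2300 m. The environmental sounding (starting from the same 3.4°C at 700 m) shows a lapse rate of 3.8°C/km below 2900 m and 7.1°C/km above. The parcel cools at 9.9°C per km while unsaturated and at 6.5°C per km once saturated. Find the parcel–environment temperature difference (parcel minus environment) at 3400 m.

Parcel:
  From 700 m to 2300 m (dry): cools by 9.9 × 1.6 = 15.84°C, giving -12.44°C.
  From 2300 m to 3400 m (saturated): cools by 6.5 × 1.1 = 7.15°C, giving -19.59°C.
Environment:
  From 700 m to 2900 m (environment, lower layer): cools by 3.8 × 2.2 = 8.36°C, giving -4.96°C.
  From 2900 m to 3400 m (environment, upper layer): cools by 7.1 × 0.5 = 3.55°C, giving -8.51°C.
T_parcel − T_env = -19.59 − (-8.51) = -11.08°C

-11.08°C (parcel cooler than environment)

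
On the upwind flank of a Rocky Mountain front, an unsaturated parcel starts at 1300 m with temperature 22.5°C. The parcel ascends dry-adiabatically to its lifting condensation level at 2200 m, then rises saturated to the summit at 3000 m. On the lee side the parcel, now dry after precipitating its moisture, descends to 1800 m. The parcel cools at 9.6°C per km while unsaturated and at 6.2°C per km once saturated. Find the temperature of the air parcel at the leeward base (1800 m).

20.42°C

Dry to 2200 m: -9.6 × 0.9 km = -8.64°C, so T = 13.86°C.
Saturated to 3000 m: -6.2 × 0.8 km = -4.96°C, so T = 8.9°C.
Dry descent to 1800 m: +9.6 × 1.2 km = +11.52°C, so T = 20.42°C.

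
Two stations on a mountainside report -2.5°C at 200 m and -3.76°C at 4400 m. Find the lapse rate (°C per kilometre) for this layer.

Γ = −ΔT/Δz = (-2.5 − (-3.76)) / (4400 − 200) m
  = 1.26°C / 4.2 km = 0.3°C/km

0.3°C/km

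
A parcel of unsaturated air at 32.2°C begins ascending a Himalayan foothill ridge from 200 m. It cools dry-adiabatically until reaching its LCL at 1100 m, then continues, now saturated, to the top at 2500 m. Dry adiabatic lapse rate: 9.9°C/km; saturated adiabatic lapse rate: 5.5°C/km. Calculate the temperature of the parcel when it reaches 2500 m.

15.59°C

200–1100 m, dry: Δz = 0.9 km ⇒ ΔT = -8.91°C; T = 23.29°C
1100–2500 m, saturated: Δz = 1.4 km ⇒ ΔT = -7.7°C; T = 15.59°C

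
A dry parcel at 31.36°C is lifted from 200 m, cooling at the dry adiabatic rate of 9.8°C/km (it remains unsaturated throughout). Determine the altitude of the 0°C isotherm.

3400 m

Height above start = (31.36 − 0) / 9.8 = 3.2 km
Altitude = 200 m + 3200 m = 3400 m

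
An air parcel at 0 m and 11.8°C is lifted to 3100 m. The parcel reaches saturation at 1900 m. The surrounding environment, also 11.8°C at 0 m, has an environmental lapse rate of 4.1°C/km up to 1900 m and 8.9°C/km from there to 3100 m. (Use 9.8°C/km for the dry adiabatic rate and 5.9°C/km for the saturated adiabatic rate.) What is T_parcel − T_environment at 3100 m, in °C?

-7.23°C (parcel cooler than environment)

Parcel:
  0 → 1900 m (dry, 9.8°C/km): ΔT = -9.8 × 1.9 = -18.62°C → T = -6.82°C
  1900 → 3100 m (saturated, 5.9°C/km): ΔT = -5.9 × 1.2 = -7.08°C → T = -13.9°C
Environment:
  0 → 1900 m (environment, lower layer, 4.1°C/km): ΔT = -4.1 × 1.9 = -7.79°C → T = 4.01°C
  1900 → 3100 m (environment, upper layer, 8.9°C/km): ΔT = -8.9 × 1.2 = -10.68°C → T = -6.67°C
T_parcel − T_env = -13.9 − (-6.67) = -7.23°C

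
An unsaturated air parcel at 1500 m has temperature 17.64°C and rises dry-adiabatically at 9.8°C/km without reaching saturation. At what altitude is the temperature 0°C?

Height above start = (17.64 − 0) / 9.8 = 1.8 km
Altitude = 1500 m + 1800 m = 3300 m

3300 m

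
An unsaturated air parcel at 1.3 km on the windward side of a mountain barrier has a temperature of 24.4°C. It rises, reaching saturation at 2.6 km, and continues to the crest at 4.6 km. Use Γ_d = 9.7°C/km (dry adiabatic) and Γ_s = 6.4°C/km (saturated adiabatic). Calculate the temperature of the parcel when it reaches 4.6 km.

-1.01°C

From 1300 m to 2600 m (dry): cools by 9.7 × 1.3 = 12.61°C, giving 11.79°C.
From 2600 m to 4600 m (saturated): cools by 6.4 × 2 = 12.8°C, giving -1.01°C.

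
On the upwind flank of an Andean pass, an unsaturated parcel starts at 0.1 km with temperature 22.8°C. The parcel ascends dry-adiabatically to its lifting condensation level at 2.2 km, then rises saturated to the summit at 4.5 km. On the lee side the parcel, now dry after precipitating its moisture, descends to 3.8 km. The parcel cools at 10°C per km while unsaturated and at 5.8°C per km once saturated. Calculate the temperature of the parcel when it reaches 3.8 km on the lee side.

-4.54°C

From 100 m to 2200 m (dry): cools by 10 × 2.1 = 21°C, giving 1.8°C.
From 2200 m to 4500 m (saturated): cools by 5.8 × 2.3 = 13.34°C, giving -11.54°C.
From 4500 m to 3800 m (dry descent): warms by 10 × 0.7 = 7°C, giving -4.54°C.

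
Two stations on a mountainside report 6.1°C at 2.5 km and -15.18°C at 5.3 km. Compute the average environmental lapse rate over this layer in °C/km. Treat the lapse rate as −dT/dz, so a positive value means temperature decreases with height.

Γ = −ΔT/Δz = (6.1 − (-15.18)) / (5300 − 2500) m
  = 21.28°C / 2.8 km = 7.6°C/km

7.6°C/km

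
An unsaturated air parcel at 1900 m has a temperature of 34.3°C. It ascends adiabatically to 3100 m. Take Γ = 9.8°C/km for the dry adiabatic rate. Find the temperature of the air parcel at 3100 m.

22.54°C

From 1900 m to 3100 m (dry adiabatic): cools by 9.8 × 1.2 = 11.76°C, giving 22.54°C.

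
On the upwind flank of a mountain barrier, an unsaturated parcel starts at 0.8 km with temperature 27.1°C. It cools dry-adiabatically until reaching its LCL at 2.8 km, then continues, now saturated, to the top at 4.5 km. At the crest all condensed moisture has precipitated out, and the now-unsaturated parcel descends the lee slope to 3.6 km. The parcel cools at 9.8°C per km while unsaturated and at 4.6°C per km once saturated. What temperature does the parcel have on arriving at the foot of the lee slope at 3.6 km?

Dry to 2800 m: -9.8 × 2 km = -19.6°C, so T = 7.5°C.
Saturated to 4500 m: -4.6 × 1.7 km = -7.82°C, so T = -0.32°C.
Dry descent to 3600 m: +9.8 × 0.9 km = +8.82°C, so T = 8.5°C.

8.5°C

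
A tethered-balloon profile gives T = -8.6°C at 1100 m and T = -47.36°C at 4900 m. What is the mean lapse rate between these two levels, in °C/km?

Γ = −ΔT/Δz = (-8.6 − (-47.36)) / (4900 − 1100) m
  = 38.76°C / 3.8 km = 10.2°C/km

10.2°C/km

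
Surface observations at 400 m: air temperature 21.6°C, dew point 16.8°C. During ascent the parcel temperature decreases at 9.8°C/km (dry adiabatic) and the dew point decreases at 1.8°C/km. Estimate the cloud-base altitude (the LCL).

T and T_d converge at 9.8 − 1.8 = 8°C per km
Height above start = (21.6 − 16.8) / 8 = 0.6 km
LCL altitude = 400 m + 600 m = 1000 m

1000 m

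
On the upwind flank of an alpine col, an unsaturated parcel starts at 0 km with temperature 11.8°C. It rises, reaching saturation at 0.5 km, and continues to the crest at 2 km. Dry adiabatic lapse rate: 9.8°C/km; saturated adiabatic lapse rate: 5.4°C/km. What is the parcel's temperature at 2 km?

-1.2°C

Dry to 500 m: -9.8 × 0.5 km = -4.9°C, so T = 6.9°C.
Saturated to 2000 m: -5.4 × 1.5 km = -8.1°C, so T = -1.2°C.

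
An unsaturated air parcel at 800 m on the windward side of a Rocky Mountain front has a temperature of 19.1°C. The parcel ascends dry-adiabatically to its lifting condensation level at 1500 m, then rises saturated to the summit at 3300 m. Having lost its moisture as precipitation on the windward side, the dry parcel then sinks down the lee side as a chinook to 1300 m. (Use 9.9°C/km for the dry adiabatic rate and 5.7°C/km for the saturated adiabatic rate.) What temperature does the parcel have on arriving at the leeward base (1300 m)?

21.71°C

Dry to 1500 m: -9.9 × 0.7 km = -6.93°C, so T = 12.17°C.
Saturated to 3300 m: -5.7 × 1.8 km = -10.26°C, so T = 1.91°C.
Dry descent to 1300 m: +9.9 × 2 km = +19.8°C, so T = 21.71°C.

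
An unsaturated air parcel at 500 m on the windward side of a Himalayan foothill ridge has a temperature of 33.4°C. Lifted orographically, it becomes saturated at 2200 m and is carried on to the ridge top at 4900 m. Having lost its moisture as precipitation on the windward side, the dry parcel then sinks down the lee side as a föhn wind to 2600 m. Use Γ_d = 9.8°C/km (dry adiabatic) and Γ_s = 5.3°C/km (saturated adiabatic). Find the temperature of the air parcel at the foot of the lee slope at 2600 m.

24.97°C

500–2200 m, dry: Δz = 1.7 km ⇒ ΔT = -16.66°C; T = 16.74°C
2200–4900 m, saturated: Δz = 2.7 km ⇒ ΔT = -14.31°C; T = 2.43°C
4900–2600 m, dry descent: Δz = 2.3 km ⇒ ΔT = +22.54°C; T = 24.97°C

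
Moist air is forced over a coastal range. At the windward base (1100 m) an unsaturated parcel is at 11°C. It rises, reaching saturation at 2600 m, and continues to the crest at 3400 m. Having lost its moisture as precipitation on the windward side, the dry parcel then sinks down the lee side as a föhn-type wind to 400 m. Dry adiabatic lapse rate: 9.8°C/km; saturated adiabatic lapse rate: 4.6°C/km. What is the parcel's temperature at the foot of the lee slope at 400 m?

Dry to 2600 m: -9.8 × 1.5 km = -14.7°C, so T = -3.7°C.
Saturated to 3400 m: -4.6 × 0.8 km = -3.68°C, so T = -7.38°C.
Dry descent to 400 m: +9.8 × 3 km = +29.4°C, so T = 22.02°C.

22.02°C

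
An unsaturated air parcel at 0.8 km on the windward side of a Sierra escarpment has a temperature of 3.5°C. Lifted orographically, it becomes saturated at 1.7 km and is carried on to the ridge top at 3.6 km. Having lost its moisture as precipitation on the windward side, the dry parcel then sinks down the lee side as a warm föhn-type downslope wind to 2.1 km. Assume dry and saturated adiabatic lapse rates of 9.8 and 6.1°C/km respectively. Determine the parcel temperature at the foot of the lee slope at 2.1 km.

-2.21°C

800–1700 m, dry: Δz = 0.9 km ⇒ ΔT = -8.82°C; T = -5.32°C
1700–3600 m, saturated: Δz = 1.9 km ⇒ ΔT = -11.59°C; T = -16.91°C
3600–2100 m, dry descent: Δz = 1.5 km ⇒ ΔT = +14.7°C; T = -2.21°C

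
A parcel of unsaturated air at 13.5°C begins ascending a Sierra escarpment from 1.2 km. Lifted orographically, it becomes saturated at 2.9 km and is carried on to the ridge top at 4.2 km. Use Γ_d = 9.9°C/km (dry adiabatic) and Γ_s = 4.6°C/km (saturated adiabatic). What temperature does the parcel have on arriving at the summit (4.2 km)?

-9.31°C

1200 → 2900 m (dry, 9.9°C/km): ΔT = -9.9 × 1.7 = -16.83°C → T = -3.33°C
2900 → 4200 m (saturated, 4.6°C/km): ΔT = -4.6 × 1.3 = -5.98°C → T = -9.31°C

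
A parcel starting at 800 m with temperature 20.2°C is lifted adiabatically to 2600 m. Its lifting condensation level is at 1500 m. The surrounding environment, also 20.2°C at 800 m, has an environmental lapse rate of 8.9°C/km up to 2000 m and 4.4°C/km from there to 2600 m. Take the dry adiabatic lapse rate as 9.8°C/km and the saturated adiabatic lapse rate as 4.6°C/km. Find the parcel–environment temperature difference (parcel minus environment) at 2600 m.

+1.4°C (parcel warmer than environment)

Parcel:
  800 → 1500 m (dry, 9.8°C/km): ΔT = -9.8 × 0.7 = -6.86°C → T = 13.34°C
  1500 → 2600 m (saturated, 4.6°C/km): ΔT = -4.6 × 1.1 = -5.06°C → T = 8.28°C
Environment:
  800 → 2000 m (environment, lower layer, 8.9°C/km): ΔT = -8.9 × 1.2 = -10.68°C → T = 9.52°C
  2000 → 2600 m (environment, upper layer, 4.4°C/km): ΔT = -4.4 × 0.6 = -2.64°C → T = 6.88°C
T_parcel − T_env = 8.28 − 6.88 = +1.4°C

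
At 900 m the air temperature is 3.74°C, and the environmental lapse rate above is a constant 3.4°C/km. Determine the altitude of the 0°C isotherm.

2000 m

Height above start = (3.74 − 0) / 3.4 = 1.1 km
Altitude = 900 m + 1100 m = 2000 m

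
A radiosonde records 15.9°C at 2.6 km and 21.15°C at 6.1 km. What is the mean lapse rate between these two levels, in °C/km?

-1.5°C/km

Γ = −ΔT/Δz = (15.9 − 21.15) / (6100 − 2600) m
  = -5.25°C / 3.5 km = -1.5°C/km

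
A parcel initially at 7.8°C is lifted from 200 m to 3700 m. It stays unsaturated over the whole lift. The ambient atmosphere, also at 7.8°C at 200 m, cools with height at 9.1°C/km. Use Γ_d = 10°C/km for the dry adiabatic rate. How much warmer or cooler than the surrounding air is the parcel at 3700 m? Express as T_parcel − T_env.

Parcel:
  Dry to 3700 m: -10 × 3.5 km = -35°C, so T = -27.2°C.
Environment:
  Environment to 3700 m: -9.1 × 3.5 km = -31.85°C, so T = -24.05°C.
T_parcel − T_env = -27.2 − (-24.05) = -3.15°C

-3.15°C (parcel cooler than environment)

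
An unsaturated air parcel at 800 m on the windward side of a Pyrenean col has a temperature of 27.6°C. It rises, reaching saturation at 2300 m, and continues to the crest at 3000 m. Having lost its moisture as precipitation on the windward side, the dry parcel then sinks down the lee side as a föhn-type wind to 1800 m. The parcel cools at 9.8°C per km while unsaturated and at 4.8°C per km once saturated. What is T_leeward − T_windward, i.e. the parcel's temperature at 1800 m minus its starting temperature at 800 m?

-6.3°C

800–2300 m, dry: Δz = 1.5 km ⇒ ΔT = -14.7°C; T = 12.9°C
2300–3000 m, saturated: Δz = 0.7 km ⇒ ΔT = -3.36°C; T = 9.54°C
3000–1800 m, dry descent: Δz = 1.2 km ⇒ ΔT = +11.76°C; T = 21.3°C
Net change vs windward start: 21.3 − 27.6 = -6.3°C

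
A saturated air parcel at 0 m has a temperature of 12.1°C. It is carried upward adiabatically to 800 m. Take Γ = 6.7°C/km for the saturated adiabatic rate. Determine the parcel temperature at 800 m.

From 0 m to 800 m (saturated adiabatic): cools by 6.7 × 0.8 = 5.36°C, giving 6.74°C.

6.74°C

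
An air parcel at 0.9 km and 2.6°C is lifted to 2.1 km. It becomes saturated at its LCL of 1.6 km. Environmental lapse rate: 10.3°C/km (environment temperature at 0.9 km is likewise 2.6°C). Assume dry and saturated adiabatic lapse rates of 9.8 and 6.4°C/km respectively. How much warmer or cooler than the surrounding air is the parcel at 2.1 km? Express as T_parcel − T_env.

+2.3°C (parcel warmer than environment)

Parcel:
  Dry to 1600 m: -9.8 × 0.7 km = -6.86°C, so T = -4.26°C.
  Saturated to 2100 m: -6.4 × 0.5 km = -3.2°C, so T = -7.46°C.
Environment:
  Environment to 2100 m: -10.3 × 1.2 km = -12.36°C, so T = -9.76°C.
T_parcel − T_env = -7.46 − (-9.76) = +2.3°C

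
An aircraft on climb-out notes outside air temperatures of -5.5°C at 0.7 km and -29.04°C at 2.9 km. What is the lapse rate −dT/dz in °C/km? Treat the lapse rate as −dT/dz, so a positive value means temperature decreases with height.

10.7°C/km

Γ = −ΔT/Δz = (-5.5 − (-29.04)) / (2900 − 700) m
  = 23.54°C / 2.2 km = 10.7°C/km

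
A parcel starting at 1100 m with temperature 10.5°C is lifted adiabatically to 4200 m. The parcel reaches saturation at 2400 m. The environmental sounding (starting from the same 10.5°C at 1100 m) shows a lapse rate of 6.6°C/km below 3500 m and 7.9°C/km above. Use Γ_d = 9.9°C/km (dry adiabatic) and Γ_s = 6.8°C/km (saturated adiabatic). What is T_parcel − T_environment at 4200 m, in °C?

-3.74°C (parcel cooler than environment)

Parcel:
  From 1100 m to 2400 m (dry): cools by 9.9 × 1.3 = 12.87°C, giving -2.37°C.
  From 2400 m to 4200 m (saturated): cools by 6.8 × 1.8 = 12.24°C, giving -14.61°C.
Environment:
  From 1100 m to 3500 m (environment, lower layer): cools by 6.6 × 2.4 = 15.84°C, giving -5.34°C.
  From 3500 m to 4200 m (environment, upper layer): cools by 7.9 × 0.7 = 5.53°C, giving -10.87°C.
T_parcel − T_env = -14.61 − (-10.87) = -3.74°C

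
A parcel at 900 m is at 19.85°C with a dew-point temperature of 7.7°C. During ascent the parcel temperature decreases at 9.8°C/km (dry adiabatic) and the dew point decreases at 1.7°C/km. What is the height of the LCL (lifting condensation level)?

T and T_d converge at 9.8 − 1.7 = 8.1°C per km
Height above start = (19.85 − 7.7) / 8.1 = 1.5 km
LCL altitude = 900 m + 1500 m = 2400 m

2400 m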